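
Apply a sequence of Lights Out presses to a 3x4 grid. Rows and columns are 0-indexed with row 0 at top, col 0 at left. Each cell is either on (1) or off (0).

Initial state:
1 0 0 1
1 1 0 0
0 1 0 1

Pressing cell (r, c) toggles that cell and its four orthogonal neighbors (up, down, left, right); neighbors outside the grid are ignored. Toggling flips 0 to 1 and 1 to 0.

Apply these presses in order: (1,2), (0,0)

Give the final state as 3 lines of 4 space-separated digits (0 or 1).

After press 1 at (1,2):
1 0 1 1
1 0 1 1
0 1 1 1

After press 2 at (0,0):
0 1 1 1
0 0 1 1
0 1 1 1

Answer: 0 1 1 1
0 0 1 1
0 1 1 1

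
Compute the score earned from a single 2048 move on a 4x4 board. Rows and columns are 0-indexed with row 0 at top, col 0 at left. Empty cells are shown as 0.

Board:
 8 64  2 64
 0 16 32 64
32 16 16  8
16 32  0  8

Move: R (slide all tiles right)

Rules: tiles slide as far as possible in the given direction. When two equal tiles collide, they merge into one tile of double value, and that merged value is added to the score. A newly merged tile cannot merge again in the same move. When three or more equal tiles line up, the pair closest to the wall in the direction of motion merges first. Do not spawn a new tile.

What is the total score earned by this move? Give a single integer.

Answer: 32

Derivation:
Slide right:
row 0: [8, 64, 2, 64] -> [8, 64, 2, 64]  score +0 (running 0)
row 1: [0, 16, 32, 64] -> [0, 16, 32, 64]  score +0 (running 0)
row 2: [32, 16, 16, 8] -> [0, 32, 32, 8]  score +32 (running 32)
row 3: [16, 32, 0, 8] -> [0, 16, 32, 8]  score +0 (running 32)
Board after move:
 8 64  2 64
 0 16 32 64
 0 32 32  8
 0 16 32  8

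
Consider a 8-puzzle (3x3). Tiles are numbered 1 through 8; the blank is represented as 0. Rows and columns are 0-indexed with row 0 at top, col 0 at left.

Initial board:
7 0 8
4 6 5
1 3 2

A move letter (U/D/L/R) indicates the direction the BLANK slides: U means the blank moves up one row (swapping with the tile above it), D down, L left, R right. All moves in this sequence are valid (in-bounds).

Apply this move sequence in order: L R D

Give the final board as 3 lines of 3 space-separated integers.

Answer: 7 6 8
4 0 5
1 3 2

Derivation:
After move 1 (L):
0 7 8
4 6 5
1 3 2

After move 2 (R):
7 0 8
4 6 5
1 3 2

After move 3 (D):
7 6 8
4 0 5
1 3 2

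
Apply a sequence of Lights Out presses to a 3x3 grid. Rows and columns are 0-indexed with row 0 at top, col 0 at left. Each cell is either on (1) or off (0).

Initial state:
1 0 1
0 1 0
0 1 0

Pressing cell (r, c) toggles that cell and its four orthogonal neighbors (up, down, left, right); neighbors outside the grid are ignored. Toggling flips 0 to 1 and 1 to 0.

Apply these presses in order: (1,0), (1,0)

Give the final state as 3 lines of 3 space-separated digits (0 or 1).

Answer: 1 0 1
0 1 0
0 1 0

Derivation:
After press 1 at (1,0):
0 0 1
1 0 0
1 1 0

After press 2 at (1,0):
1 0 1
0 1 0
0 1 0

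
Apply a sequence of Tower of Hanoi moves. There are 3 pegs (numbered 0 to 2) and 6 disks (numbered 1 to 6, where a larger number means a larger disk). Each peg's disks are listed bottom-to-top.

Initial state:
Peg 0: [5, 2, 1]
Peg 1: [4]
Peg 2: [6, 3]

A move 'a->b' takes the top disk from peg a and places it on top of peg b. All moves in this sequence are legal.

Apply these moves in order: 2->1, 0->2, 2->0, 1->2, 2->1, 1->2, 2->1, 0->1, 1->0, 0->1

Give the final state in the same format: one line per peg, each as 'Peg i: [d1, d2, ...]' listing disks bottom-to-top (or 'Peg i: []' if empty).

Answer: Peg 0: [5, 2]
Peg 1: [4, 3, 1]
Peg 2: [6]

Derivation:
After move 1 (2->1):
Peg 0: [5, 2, 1]
Peg 1: [4, 3]
Peg 2: [6]

After move 2 (0->2):
Peg 0: [5, 2]
Peg 1: [4, 3]
Peg 2: [6, 1]

After move 3 (2->0):
Peg 0: [5, 2, 1]
Peg 1: [4, 3]
Peg 2: [6]

After move 4 (1->2):
Peg 0: [5, 2, 1]
Peg 1: [4]
Peg 2: [6, 3]

After move 5 (2->1):
Peg 0: [5, 2, 1]
Peg 1: [4, 3]
Peg 2: [6]

After move 6 (1->2):
Peg 0: [5, 2, 1]
Peg 1: [4]
Peg 2: [6, 3]

After move 7 (2->1):
Peg 0: [5, 2, 1]
Peg 1: [4, 3]
Peg 2: [6]

After move 8 (0->1):
Peg 0: [5, 2]
Peg 1: [4, 3, 1]
Peg 2: [6]

After move 9 (1->0):
Peg 0: [5, 2, 1]
Peg 1: [4, 3]
Peg 2: [6]

After move 10 (0->1):
Peg 0: [5, 2]
Peg 1: [4, 3, 1]
Peg 2: [6]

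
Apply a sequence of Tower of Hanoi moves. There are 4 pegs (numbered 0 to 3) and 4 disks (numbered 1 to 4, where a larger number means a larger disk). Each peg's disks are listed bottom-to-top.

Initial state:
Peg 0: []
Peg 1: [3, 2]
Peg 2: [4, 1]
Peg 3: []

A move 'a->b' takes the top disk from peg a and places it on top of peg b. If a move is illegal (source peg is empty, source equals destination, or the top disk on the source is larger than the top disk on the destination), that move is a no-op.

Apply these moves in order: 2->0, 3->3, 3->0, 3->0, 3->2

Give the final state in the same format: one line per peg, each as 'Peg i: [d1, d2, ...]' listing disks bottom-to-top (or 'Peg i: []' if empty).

Answer: Peg 0: [1]
Peg 1: [3, 2]
Peg 2: [4]
Peg 3: []

Derivation:
After move 1 (2->0):
Peg 0: [1]
Peg 1: [3, 2]
Peg 2: [4]
Peg 3: []

After move 2 (3->3):
Peg 0: [1]
Peg 1: [3, 2]
Peg 2: [4]
Peg 3: []

After move 3 (3->0):
Peg 0: [1]
Peg 1: [3, 2]
Peg 2: [4]
Peg 3: []

After move 4 (3->0):
Peg 0: [1]
Peg 1: [3, 2]
Peg 2: [4]
Peg 3: []

After move 5 (3->2):
Peg 0: [1]
Peg 1: [3, 2]
Peg 2: [4]
Peg 3: []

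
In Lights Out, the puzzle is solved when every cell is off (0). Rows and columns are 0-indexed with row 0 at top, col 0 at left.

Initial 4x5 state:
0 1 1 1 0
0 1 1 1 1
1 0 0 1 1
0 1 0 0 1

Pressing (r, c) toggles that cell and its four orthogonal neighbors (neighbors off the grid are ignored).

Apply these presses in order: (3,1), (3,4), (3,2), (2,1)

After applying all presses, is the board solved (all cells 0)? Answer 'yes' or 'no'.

Answer: no

Derivation:
After press 1 at (3,1):
0 1 1 1 0
0 1 1 1 1
1 1 0 1 1
1 0 1 0 1

After press 2 at (3,4):
0 1 1 1 0
0 1 1 1 1
1 1 0 1 0
1 0 1 1 0

After press 3 at (3,2):
0 1 1 1 0
0 1 1 1 1
1 1 1 1 0
1 1 0 0 0

After press 4 at (2,1):
0 1 1 1 0
0 0 1 1 1
0 0 0 1 0
1 0 0 0 0

Lights still on: 8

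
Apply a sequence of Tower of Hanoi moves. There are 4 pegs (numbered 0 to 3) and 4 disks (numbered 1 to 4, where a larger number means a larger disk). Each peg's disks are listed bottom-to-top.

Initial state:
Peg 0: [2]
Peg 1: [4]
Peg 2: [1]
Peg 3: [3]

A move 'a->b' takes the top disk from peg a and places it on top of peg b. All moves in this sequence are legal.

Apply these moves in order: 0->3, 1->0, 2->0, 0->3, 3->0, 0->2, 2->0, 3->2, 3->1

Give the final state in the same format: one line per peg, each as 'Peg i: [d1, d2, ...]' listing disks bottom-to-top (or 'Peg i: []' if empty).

Answer: Peg 0: [4, 1]
Peg 1: [3]
Peg 2: [2]
Peg 3: []

Derivation:
After move 1 (0->3):
Peg 0: []
Peg 1: [4]
Peg 2: [1]
Peg 3: [3, 2]

After move 2 (1->0):
Peg 0: [4]
Peg 1: []
Peg 2: [1]
Peg 3: [3, 2]

After move 3 (2->0):
Peg 0: [4, 1]
Peg 1: []
Peg 2: []
Peg 3: [3, 2]

After move 4 (0->3):
Peg 0: [4]
Peg 1: []
Peg 2: []
Peg 3: [3, 2, 1]

After move 5 (3->0):
Peg 0: [4, 1]
Peg 1: []
Peg 2: []
Peg 3: [3, 2]

After move 6 (0->2):
Peg 0: [4]
Peg 1: []
Peg 2: [1]
Peg 3: [3, 2]

After move 7 (2->0):
Peg 0: [4, 1]
Peg 1: []
Peg 2: []
Peg 3: [3, 2]

After move 8 (3->2):
Peg 0: [4, 1]
Peg 1: []
Peg 2: [2]
Peg 3: [3]

After move 9 (3->1):
Peg 0: [4, 1]
Peg 1: [3]
Peg 2: [2]
Peg 3: []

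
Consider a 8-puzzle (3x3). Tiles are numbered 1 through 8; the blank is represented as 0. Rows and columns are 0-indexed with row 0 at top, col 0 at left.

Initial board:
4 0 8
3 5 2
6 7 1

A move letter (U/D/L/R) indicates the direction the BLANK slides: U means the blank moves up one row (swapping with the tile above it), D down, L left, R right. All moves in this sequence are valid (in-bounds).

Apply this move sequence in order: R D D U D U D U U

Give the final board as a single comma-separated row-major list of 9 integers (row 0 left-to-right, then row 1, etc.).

Answer: 4, 8, 0, 3, 5, 2, 6, 7, 1

Derivation:
After move 1 (R):
4 8 0
3 5 2
6 7 1

After move 2 (D):
4 8 2
3 5 0
6 7 1

After move 3 (D):
4 8 2
3 5 1
6 7 0

After move 4 (U):
4 8 2
3 5 0
6 7 1

After move 5 (D):
4 8 2
3 5 1
6 7 0

After move 6 (U):
4 8 2
3 5 0
6 7 1

After move 7 (D):
4 8 2
3 5 1
6 7 0

After move 8 (U):
4 8 2
3 5 0
6 7 1

After move 9 (U):
4 8 0
3 5 2
6 7 1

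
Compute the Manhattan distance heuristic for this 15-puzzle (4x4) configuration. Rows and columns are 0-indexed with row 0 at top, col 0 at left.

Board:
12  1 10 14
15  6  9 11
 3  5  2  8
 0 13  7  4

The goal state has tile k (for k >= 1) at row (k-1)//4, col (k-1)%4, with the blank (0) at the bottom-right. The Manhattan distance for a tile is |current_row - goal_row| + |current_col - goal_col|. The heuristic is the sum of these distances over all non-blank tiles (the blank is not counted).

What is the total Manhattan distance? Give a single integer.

Answer: 39

Derivation:
Tile 12: at (0,0), goal (2,3), distance |0-2|+|0-3| = 5
Tile 1: at (0,1), goal (0,0), distance |0-0|+|1-0| = 1
Tile 10: at (0,2), goal (2,1), distance |0-2|+|2-1| = 3
Tile 14: at (0,3), goal (3,1), distance |0-3|+|3-1| = 5
Tile 15: at (1,0), goal (3,2), distance |1-3|+|0-2| = 4
Tile 6: at (1,1), goal (1,1), distance |1-1|+|1-1| = 0
Tile 9: at (1,2), goal (2,0), distance |1-2|+|2-0| = 3
Tile 11: at (1,3), goal (2,2), distance |1-2|+|3-2| = 2
Tile 3: at (2,0), goal (0,2), distance |2-0|+|0-2| = 4
Tile 5: at (2,1), goal (1,0), distance |2-1|+|1-0| = 2
Tile 2: at (2,2), goal (0,1), distance |2-0|+|2-1| = 3
Tile 8: at (2,3), goal (1,3), distance |2-1|+|3-3| = 1
Tile 13: at (3,1), goal (3,0), distance |3-3|+|1-0| = 1
Tile 7: at (3,2), goal (1,2), distance |3-1|+|2-2| = 2
Tile 4: at (3,3), goal (0,3), distance |3-0|+|3-3| = 3
Sum: 5 + 1 + 3 + 5 + 4 + 0 + 3 + 2 + 4 + 2 + 3 + 1 + 1 + 2 + 3 = 39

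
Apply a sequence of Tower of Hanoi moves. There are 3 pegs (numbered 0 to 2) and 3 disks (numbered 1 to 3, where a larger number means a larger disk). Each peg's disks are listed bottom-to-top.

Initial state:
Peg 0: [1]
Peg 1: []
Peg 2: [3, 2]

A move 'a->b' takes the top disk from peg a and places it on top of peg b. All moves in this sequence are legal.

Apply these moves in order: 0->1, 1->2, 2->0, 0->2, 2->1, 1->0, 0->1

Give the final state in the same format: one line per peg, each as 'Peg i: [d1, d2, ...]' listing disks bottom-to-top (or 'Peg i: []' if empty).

After move 1 (0->1):
Peg 0: []
Peg 1: [1]
Peg 2: [3, 2]

After move 2 (1->2):
Peg 0: []
Peg 1: []
Peg 2: [3, 2, 1]

After move 3 (2->0):
Peg 0: [1]
Peg 1: []
Peg 2: [3, 2]

After move 4 (0->2):
Peg 0: []
Peg 1: []
Peg 2: [3, 2, 1]

After move 5 (2->1):
Peg 0: []
Peg 1: [1]
Peg 2: [3, 2]

After move 6 (1->0):
Peg 0: [1]
Peg 1: []
Peg 2: [3, 2]

After move 7 (0->1):
Peg 0: []
Peg 1: [1]
Peg 2: [3, 2]

Answer: Peg 0: []
Peg 1: [1]
Peg 2: [3, 2]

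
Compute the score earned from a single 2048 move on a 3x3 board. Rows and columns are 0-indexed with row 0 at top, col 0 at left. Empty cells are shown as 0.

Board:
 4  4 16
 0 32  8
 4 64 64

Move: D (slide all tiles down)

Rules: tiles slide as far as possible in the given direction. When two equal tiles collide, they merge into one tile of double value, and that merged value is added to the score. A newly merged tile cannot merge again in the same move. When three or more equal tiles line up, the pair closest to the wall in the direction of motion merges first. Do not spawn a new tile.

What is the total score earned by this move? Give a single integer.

Slide down:
col 0: [4, 0, 4] -> [0, 0, 8]  score +8 (running 8)
col 1: [4, 32, 64] -> [4, 32, 64]  score +0 (running 8)
col 2: [16, 8, 64] -> [16, 8, 64]  score +0 (running 8)
Board after move:
 0  4 16
 0 32  8
 8 64 64

Answer: 8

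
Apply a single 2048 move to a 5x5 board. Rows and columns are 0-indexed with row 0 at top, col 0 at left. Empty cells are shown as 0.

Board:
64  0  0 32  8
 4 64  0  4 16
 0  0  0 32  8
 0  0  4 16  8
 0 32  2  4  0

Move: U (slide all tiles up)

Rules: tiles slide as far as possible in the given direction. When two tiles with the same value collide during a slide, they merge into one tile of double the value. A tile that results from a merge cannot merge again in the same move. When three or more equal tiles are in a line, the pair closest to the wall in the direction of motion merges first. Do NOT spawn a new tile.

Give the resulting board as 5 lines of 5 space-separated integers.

Slide up:
col 0: [64, 4, 0, 0, 0] -> [64, 4, 0, 0, 0]
col 1: [0, 64, 0, 0, 32] -> [64, 32, 0, 0, 0]
col 2: [0, 0, 0, 4, 2] -> [4, 2, 0, 0, 0]
col 3: [32, 4, 32, 16, 4] -> [32, 4, 32, 16, 4]
col 4: [8, 16, 8, 8, 0] -> [8, 16, 16, 0, 0]

Answer: 64 64  4 32  8
 4 32  2  4 16
 0  0  0 32 16
 0  0  0 16  0
 0  0  0  4  0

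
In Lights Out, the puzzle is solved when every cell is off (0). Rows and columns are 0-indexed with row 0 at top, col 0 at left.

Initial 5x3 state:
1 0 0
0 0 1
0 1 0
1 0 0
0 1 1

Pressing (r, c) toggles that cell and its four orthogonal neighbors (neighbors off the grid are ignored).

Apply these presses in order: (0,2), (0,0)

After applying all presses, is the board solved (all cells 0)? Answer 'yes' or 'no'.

After press 1 at (0,2):
1 1 1
0 0 0
0 1 0
1 0 0
0 1 1

After press 2 at (0,0):
0 0 1
1 0 0
0 1 0
1 0 0
0 1 1

Lights still on: 6

Answer: no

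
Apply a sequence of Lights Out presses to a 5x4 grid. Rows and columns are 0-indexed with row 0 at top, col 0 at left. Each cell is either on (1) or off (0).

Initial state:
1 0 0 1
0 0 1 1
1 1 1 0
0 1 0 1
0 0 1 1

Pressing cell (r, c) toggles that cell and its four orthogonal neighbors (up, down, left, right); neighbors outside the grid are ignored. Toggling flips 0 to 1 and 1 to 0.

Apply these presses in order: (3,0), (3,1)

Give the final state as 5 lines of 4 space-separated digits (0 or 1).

Answer: 1 0 0 1
0 0 1 1
0 0 1 0
0 1 1 1
1 1 1 1

Derivation:
After press 1 at (3,0):
1 0 0 1
0 0 1 1
0 1 1 0
1 0 0 1
1 0 1 1

After press 2 at (3,1):
1 0 0 1
0 0 1 1
0 0 1 0
0 1 1 1
1 1 1 1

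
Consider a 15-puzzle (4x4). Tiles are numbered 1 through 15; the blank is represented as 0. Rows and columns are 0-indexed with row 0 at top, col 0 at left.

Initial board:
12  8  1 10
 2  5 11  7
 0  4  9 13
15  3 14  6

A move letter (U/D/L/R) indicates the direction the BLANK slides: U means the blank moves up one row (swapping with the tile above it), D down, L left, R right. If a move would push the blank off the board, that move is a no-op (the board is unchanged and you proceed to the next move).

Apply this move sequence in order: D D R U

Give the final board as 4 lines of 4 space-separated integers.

Answer: 12  8  1 10
 2  5 11  7
15  0  9 13
 3  4 14  6

Derivation:
After move 1 (D):
12  8  1 10
 2  5 11  7
15  4  9 13
 0  3 14  6

After move 2 (D):
12  8  1 10
 2  5 11  7
15  4  9 13
 0  3 14  6

After move 3 (R):
12  8  1 10
 2  5 11  7
15  4  9 13
 3  0 14  6

After move 4 (U):
12  8  1 10
 2  5 11  7
15  0  9 13
 3  4 14  6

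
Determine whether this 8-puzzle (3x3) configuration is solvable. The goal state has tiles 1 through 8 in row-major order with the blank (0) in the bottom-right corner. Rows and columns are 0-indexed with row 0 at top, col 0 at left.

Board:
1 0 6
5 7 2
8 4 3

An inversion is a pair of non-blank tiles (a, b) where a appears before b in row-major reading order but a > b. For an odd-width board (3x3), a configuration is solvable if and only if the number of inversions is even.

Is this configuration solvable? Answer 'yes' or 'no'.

Inversions (pairs i<j in row-major order where tile[i] > tile[j] > 0): 13
13 is odd, so the puzzle is not solvable.

Answer: no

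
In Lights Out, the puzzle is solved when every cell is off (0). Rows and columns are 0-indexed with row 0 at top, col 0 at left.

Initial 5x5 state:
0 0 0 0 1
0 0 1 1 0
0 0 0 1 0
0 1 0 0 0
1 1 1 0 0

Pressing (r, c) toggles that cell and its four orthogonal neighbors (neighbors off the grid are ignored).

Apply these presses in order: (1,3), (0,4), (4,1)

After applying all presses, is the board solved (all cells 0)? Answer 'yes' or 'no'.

After press 1 at (1,3):
0 0 0 1 1
0 0 0 0 1
0 0 0 0 0
0 1 0 0 0
1 1 1 0 0

After press 2 at (0,4):
0 0 0 0 0
0 0 0 0 0
0 0 0 0 0
0 1 0 0 0
1 1 1 0 0

After press 3 at (4,1):
0 0 0 0 0
0 0 0 0 0
0 0 0 0 0
0 0 0 0 0
0 0 0 0 0

Lights still on: 0

Answer: yes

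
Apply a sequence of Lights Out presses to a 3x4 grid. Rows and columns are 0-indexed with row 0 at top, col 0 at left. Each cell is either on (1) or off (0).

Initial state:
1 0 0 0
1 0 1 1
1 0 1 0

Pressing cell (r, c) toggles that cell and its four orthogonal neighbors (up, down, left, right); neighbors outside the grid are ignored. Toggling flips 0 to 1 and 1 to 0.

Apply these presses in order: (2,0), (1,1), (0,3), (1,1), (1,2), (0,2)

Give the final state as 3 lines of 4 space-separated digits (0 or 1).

Answer: 1 1 1 0
0 1 1 1
0 1 0 0

Derivation:
After press 1 at (2,0):
1 0 0 0
0 0 1 1
0 1 1 0

After press 2 at (1,1):
1 1 0 0
1 1 0 1
0 0 1 0

After press 3 at (0,3):
1 1 1 1
1 1 0 0
0 0 1 0

After press 4 at (1,1):
1 0 1 1
0 0 1 0
0 1 1 0

After press 5 at (1,2):
1 0 0 1
0 1 0 1
0 1 0 0

After press 6 at (0,2):
1 1 1 0
0 1 1 1
0 1 0 0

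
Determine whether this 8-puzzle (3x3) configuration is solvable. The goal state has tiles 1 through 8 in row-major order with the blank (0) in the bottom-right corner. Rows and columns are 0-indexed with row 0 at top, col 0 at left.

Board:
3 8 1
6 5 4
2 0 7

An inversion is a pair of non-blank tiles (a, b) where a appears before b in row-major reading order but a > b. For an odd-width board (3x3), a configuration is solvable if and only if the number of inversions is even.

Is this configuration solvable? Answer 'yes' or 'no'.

Answer: yes

Derivation:
Inversions (pairs i<j in row-major order where tile[i] > tile[j] > 0): 14
14 is even, so the puzzle is solvable.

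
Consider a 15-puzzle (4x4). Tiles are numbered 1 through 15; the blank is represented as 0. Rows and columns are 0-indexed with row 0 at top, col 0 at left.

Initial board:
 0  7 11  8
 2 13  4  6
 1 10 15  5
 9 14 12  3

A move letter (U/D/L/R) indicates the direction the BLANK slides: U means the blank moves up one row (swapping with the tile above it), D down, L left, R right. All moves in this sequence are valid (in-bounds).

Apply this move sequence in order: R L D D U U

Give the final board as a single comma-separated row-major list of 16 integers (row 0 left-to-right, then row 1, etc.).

Answer: 0, 7, 11, 8, 2, 13, 4, 6, 1, 10, 15, 5, 9, 14, 12, 3

Derivation:
After move 1 (R):
 7  0 11  8
 2 13  4  6
 1 10 15  5
 9 14 12  3

After move 2 (L):
 0  7 11  8
 2 13  4  6
 1 10 15  5
 9 14 12  3

After move 3 (D):
 2  7 11  8
 0 13  4  6
 1 10 15  5
 9 14 12  3

After move 4 (D):
 2  7 11  8
 1 13  4  6
 0 10 15  5
 9 14 12  3

After move 5 (U):
 2  7 11  8
 0 13  4  6
 1 10 15  5
 9 14 12  3

After move 6 (U):
 0  7 11  8
 2 13  4  6
 1 10 15  5
 9 14 12  3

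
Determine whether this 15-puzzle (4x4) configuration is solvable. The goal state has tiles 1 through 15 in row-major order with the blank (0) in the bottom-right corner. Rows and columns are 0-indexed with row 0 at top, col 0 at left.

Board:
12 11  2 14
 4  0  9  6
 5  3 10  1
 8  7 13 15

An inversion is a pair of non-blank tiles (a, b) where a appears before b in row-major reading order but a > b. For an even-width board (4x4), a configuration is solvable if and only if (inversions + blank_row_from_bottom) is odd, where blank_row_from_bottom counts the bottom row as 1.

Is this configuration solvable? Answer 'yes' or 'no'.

Answer: yes

Derivation:
Inversions: 50
Blank is in row 1 (0-indexed from top), which is row 3 counting from the bottom (bottom = 1).
50 + 3 = 53, which is odd, so the puzzle is solvable.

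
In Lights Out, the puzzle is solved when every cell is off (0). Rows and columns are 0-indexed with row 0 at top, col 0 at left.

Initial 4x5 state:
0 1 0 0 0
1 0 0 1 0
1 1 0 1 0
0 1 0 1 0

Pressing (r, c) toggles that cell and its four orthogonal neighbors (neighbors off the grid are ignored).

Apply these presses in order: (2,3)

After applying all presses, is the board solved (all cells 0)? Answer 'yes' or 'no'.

Answer: no

Derivation:
After press 1 at (2,3):
0 1 0 0 0
1 0 0 0 0
1 1 1 0 1
0 1 0 0 0

Lights still on: 7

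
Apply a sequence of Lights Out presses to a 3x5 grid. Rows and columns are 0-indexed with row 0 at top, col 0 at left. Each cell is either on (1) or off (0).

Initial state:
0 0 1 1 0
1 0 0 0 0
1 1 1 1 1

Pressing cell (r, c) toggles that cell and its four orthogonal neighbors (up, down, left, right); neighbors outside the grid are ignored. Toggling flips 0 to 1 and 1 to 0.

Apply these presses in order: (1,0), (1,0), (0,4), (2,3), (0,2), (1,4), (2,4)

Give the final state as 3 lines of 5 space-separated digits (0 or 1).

Answer: 0 1 0 1 0
1 0 1 0 1
1 1 0 1 0

Derivation:
After press 1 at (1,0):
1 0 1 1 0
0 1 0 0 0
0 1 1 1 1

After press 2 at (1,0):
0 0 1 1 0
1 0 0 0 0
1 1 1 1 1

After press 3 at (0,4):
0 0 1 0 1
1 0 0 0 1
1 1 1 1 1

After press 4 at (2,3):
0 0 1 0 1
1 0 0 1 1
1 1 0 0 0

After press 5 at (0,2):
0 1 0 1 1
1 0 1 1 1
1 1 0 0 0

After press 6 at (1,4):
0 1 0 1 0
1 0 1 0 0
1 1 0 0 1

After press 7 at (2,4):
0 1 0 1 0
1 0 1 0 1
1 1 0 1 0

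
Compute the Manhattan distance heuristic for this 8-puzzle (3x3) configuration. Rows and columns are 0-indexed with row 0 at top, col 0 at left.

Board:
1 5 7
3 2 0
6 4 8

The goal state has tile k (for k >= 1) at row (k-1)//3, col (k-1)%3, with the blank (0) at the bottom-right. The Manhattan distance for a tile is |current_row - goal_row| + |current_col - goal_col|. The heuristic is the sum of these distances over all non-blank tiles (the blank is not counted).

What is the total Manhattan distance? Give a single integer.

Answer: 15

Derivation:
Tile 1: at (0,0), goal (0,0), distance |0-0|+|0-0| = 0
Tile 5: at (0,1), goal (1,1), distance |0-1|+|1-1| = 1
Tile 7: at (0,2), goal (2,0), distance |0-2|+|2-0| = 4
Tile 3: at (1,0), goal (0,2), distance |1-0|+|0-2| = 3
Tile 2: at (1,1), goal (0,1), distance |1-0|+|1-1| = 1
Tile 6: at (2,0), goal (1,2), distance |2-1|+|0-2| = 3
Tile 4: at (2,1), goal (1,0), distance |2-1|+|1-0| = 2
Tile 8: at (2,2), goal (2,1), distance |2-2|+|2-1| = 1
Sum: 0 + 1 + 4 + 3 + 1 + 3 + 2 + 1 = 15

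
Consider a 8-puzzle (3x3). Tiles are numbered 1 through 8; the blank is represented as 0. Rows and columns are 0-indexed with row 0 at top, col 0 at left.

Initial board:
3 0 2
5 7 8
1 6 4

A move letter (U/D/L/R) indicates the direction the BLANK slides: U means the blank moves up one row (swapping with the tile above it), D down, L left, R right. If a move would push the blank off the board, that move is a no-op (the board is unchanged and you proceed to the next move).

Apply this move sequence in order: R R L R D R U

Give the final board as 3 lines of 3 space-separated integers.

After move 1 (R):
3 2 0
5 7 8
1 6 4

After move 2 (R):
3 2 0
5 7 8
1 6 4

After move 3 (L):
3 0 2
5 7 8
1 6 4

After move 4 (R):
3 2 0
5 7 8
1 6 4

After move 5 (D):
3 2 8
5 7 0
1 6 4

After move 6 (R):
3 2 8
5 7 0
1 6 4

After move 7 (U):
3 2 0
5 7 8
1 6 4

Answer: 3 2 0
5 7 8
1 6 4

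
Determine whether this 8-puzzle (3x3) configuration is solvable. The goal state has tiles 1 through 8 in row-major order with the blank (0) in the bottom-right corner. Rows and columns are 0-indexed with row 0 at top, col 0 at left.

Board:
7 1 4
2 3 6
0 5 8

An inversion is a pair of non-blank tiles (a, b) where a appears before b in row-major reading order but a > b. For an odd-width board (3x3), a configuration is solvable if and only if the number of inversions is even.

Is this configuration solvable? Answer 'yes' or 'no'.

Inversions (pairs i<j in row-major order where tile[i] > tile[j] > 0): 9
9 is odd, so the puzzle is not solvable.

Answer: no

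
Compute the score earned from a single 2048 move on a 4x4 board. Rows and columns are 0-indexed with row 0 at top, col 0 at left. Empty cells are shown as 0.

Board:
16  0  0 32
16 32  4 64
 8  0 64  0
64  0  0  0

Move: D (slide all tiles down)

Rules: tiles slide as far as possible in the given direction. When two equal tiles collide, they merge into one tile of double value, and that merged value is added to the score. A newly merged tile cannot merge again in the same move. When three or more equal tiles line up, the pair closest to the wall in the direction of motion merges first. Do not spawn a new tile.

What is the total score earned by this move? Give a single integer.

Slide down:
col 0: [16, 16, 8, 64] -> [0, 32, 8, 64]  score +32 (running 32)
col 1: [0, 32, 0, 0] -> [0, 0, 0, 32]  score +0 (running 32)
col 2: [0, 4, 64, 0] -> [0, 0, 4, 64]  score +0 (running 32)
col 3: [32, 64, 0, 0] -> [0, 0, 32, 64]  score +0 (running 32)
Board after move:
 0  0  0  0
32  0  0  0
 8  0  4 32
64 32 64 64

Answer: 32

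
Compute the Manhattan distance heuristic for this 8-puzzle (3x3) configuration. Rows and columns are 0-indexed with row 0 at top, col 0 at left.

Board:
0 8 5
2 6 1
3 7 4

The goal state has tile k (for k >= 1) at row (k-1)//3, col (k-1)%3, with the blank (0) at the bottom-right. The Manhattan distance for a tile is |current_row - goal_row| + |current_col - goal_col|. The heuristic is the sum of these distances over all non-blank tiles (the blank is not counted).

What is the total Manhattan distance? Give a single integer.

Tile 8: (0,1)->(2,1) = 2
Tile 5: (0,2)->(1,1) = 2
Tile 2: (1,0)->(0,1) = 2
Tile 6: (1,1)->(1,2) = 1
Tile 1: (1,2)->(0,0) = 3
Tile 3: (2,0)->(0,2) = 4
Tile 7: (2,1)->(2,0) = 1
Tile 4: (2,2)->(1,0) = 3
Sum: 2 + 2 + 2 + 1 + 3 + 4 + 1 + 3 = 18

Answer: 18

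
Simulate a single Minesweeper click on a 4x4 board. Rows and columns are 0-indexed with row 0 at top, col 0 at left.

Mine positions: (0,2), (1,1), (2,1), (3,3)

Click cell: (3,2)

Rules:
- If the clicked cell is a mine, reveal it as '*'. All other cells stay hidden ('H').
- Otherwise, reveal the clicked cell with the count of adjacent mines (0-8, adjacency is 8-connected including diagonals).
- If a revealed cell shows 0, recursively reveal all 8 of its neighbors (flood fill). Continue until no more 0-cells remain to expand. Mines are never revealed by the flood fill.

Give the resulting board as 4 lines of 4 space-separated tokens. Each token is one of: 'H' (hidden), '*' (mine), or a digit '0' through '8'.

H H H H
H H H H
H H H H
H H 2 H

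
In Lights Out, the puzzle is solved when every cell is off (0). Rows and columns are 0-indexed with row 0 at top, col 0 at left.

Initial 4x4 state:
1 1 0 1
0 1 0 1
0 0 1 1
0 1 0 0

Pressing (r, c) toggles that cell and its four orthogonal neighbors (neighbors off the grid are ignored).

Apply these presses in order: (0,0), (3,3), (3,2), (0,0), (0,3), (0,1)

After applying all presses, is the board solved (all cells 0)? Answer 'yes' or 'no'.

Answer: yes

Derivation:
After press 1 at (0,0):
0 0 0 1
1 1 0 1
0 0 1 1
0 1 0 0

After press 2 at (3,3):
0 0 0 1
1 1 0 1
0 0 1 0
0 1 1 1

After press 3 at (3,2):
0 0 0 1
1 1 0 1
0 0 0 0
0 0 0 0

After press 4 at (0,0):
1 1 0 1
0 1 0 1
0 0 0 0
0 0 0 0

After press 5 at (0,3):
1 1 1 0
0 1 0 0
0 0 0 0
0 0 0 0

After press 6 at (0,1):
0 0 0 0
0 0 0 0
0 0 0 0
0 0 0 0

Lights still on: 0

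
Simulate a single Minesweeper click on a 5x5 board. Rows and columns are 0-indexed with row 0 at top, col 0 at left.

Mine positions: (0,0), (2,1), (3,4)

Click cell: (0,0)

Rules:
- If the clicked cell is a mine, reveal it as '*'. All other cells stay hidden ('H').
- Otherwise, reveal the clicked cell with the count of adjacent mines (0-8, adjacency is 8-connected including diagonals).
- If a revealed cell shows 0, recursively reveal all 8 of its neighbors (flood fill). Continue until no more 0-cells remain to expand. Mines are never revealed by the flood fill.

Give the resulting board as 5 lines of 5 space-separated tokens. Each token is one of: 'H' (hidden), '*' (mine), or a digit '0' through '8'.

* H H H H
H H H H H
H H H H H
H H H H H
H H H H H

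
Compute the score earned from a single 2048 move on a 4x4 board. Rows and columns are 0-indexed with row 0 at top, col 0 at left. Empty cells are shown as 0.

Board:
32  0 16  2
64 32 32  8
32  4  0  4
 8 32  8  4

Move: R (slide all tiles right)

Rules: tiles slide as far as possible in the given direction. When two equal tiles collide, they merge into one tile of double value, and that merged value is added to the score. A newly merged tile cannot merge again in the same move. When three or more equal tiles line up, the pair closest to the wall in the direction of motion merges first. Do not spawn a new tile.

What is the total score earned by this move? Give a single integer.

Answer: 72

Derivation:
Slide right:
row 0: [32, 0, 16, 2] -> [0, 32, 16, 2]  score +0 (running 0)
row 1: [64, 32, 32, 8] -> [0, 64, 64, 8]  score +64 (running 64)
row 2: [32, 4, 0, 4] -> [0, 0, 32, 8]  score +8 (running 72)
row 3: [8, 32, 8, 4] -> [8, 32, 8, 4]  score +0 (running 72)
Board after move:
 0 32 16  2
 0 64 64  8
 0  0 32  8
 8 32  8  4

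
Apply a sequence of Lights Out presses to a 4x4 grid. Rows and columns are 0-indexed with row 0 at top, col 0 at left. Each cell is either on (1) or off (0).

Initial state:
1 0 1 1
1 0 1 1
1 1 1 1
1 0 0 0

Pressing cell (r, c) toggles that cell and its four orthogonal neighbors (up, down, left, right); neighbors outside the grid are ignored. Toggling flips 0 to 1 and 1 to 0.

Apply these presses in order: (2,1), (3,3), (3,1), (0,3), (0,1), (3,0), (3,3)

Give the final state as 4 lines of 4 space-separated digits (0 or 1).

After press 1 at (2,1):
1 0 1 1
1 1 1 1
0 0 0 1
1 1 0 0

After press 2 at (3,3):
1 0 1 1
1 1 1 1
0 0 0 0
1 1 1 1

After press 3 at (3,1):
1 0 1 1
1 1 1 1
0 1 0 0
0 0 0 1

After press 4 at (0,3):
1 0 0 0
1 1 1 0
0 1 0 0
0 0 0 1

After press 5 at (0,1):
0 1 1 0
1 0 1 0
0 1 0 0
0 0 0 1

After press 6 at (3,0):
0 1 1 0
1 0 1 0
1 1 0 0
1 1 0 1

After press 7 at (3,3):
0 1 1 0
1 0 1 0
1 1 0 1
1 1 1 0

Answer: 0 1 1 0
1 0 1 0
1 1 0 1
1 1 1 0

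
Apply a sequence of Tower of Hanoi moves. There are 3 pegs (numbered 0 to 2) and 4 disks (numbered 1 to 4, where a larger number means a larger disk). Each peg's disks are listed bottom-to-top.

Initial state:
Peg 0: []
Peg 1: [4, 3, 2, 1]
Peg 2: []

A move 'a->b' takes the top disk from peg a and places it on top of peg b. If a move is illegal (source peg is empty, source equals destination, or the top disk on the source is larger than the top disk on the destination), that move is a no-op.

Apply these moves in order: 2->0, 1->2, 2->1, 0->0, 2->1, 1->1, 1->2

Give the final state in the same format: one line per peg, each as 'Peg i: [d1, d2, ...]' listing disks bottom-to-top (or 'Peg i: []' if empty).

Answer: Peg 0: []
Peg 1: [4, 3, 2]
Peg 2: [1]

Derivation:
After move 1 (2->0):
Peg 0: []
Peg 1: [4, 3, 2, 1]
Peg 2: []

After move 2 (1->2):
Peg 0: []
Peg 1: [4, 3, 2]
Peg 2: [1]

After move 3 (2->1):
Peg 0: []
Peg 1: [4, 3, 2, 1]
Peg 2: []

After move 4 (0->0):
Peg 0: []
Peg 1: [4, 3, 2, 1]
Peg 2: []

After move 5 (2->1):
Peg 0: []
Peg 1: [4, 3, 2, 1]
Peg 2: []

After move 6 (1->1):
Peg 0: []
Peg 1: [4, 3, 2, 1]
Peg 2: []

After move 7 (1->2):
Peg 0: []
Peg 1: [4, 3, 2]
Peg 2: [1]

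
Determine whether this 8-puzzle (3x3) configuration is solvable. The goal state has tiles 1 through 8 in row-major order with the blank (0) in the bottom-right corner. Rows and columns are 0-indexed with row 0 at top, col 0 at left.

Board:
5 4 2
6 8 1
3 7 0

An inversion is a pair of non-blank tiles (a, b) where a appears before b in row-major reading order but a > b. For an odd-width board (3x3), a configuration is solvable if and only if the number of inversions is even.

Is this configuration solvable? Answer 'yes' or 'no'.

Answer: no

Derivation:
Inversions (pairs i<j in row-major order where tile[i] > tile[j] > 0): 13
13 is odd, so the puzzle is not solvable.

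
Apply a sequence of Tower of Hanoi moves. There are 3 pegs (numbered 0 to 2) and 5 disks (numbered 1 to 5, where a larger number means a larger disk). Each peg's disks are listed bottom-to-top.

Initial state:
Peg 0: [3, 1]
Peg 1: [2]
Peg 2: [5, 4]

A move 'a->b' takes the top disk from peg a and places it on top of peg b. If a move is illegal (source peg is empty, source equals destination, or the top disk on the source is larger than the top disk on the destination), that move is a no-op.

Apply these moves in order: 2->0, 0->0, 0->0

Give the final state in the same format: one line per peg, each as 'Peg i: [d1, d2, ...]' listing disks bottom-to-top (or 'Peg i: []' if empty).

Answer: Peg 0: [3, 1]
Peg 1: [2]
Peg 2: [5, 4]

Derivation:
After move 1 (2->0):
Peg 0: [3, 1]
Peg 1: [2]
Peg 2: [5, 4]

After move 2 (0->0):
Peg 0: [3, 1]
Peg 1: [2]
Peg 2: [5, 4]

After move 3 (0->0):
Peg 0: [3, 1]
Peg 1: [2]
Peg 2: [5, 4]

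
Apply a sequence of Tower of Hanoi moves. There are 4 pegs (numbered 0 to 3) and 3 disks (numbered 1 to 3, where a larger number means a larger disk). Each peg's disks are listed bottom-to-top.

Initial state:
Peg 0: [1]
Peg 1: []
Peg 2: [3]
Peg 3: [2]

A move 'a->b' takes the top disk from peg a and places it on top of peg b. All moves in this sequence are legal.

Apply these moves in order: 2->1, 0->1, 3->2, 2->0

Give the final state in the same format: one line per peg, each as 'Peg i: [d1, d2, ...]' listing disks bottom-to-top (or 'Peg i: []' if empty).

After move 1 (2->1):
Peg 0: [1]
Peg 1: [3]
Peg 2: []
Peg 3: [2]

After move 2 (0->1):
Peg 0: []
Peg 1: [3, 1]
Peg 2: []
Peg 3: [2]

After move 3 (3->2):
Peg 0: []
Peg 1: [3, 1]
Peg 2: [2]
Peg 3: []

After move 4 (2->0):
Peg 0: [2]
Peg 1: [3, 1]
Peg 2: []
Peg 3: []

Answer: Peg 0: [2]
Peg 1: [3, 1]
Peg 2: []
Peg 3: []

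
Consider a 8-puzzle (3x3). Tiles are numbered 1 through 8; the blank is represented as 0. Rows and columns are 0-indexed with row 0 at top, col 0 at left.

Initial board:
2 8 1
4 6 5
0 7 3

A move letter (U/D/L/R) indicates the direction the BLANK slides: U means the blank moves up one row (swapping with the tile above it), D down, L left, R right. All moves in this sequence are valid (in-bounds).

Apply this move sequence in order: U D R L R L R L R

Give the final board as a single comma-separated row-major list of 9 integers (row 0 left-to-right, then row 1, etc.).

Answer: 2, 8, 1, 4, 6, 5, 7, 0, 3

Derivation:
After move 1 (U):
2 8 1
0 6 5
4 7 3

After move 2 (D):
2 8 1
4 6 5
0 7 3

After move 3 (R):
2 8 1
4 6 5
7 0 3

After move 4 (L):
2 8 1
4 6 5
0 7 3

After move 5 (R):
2 8 1
4 6 5
7 0 3

After move 6 (L):
2 8 1
4 6 5
0 7 3

After move 7 (R):
2 8 1
4 6 5
7 0 3

After move 8 (L):
2 8 1
4 6 5
0 7 3

After move 9 (R):
2 8 1
4 6 5
7 0 3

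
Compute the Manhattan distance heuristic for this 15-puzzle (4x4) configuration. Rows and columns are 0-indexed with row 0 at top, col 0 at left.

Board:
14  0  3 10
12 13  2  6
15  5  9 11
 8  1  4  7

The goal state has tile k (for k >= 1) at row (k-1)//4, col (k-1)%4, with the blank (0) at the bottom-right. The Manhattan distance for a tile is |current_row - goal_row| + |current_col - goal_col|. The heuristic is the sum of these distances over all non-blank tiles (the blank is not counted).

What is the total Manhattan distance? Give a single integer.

Answer: 43

Derivation:
Tile 14: at (0,0), goal (3,1), distance |0-3|+|0-1| = 4
Tile 3: at (0,2), goal (0,2), distance |0-0|+|2-2| = 0
Tile 10: at (0,3), goal (2,1), distance |0-2|+|3-1| = 4
Tile 12: at (1,0), goal (2,3), distance |1-2|+|0-3| = 4
Tile 13: at (1,1), goal (3,0), distance |1-3|+|1-0| = 3
Tile 2: at (1,2), goal (0,1), distance |1-0|+|2-1| = 2
Tile 6: at (1,3), goal (1,1), distance |1-1|+|3-1| = 2
Tile 15: at (2,0), goal (3,2), distance |2-3|+|0-2| = 3
Tile 5: at (2,1), goal (1,0), distance |2-1|+|1-0| = 2
Tile 9: at (2,2), goal (2,0), distance |2-2|+|2-0| = 2
Tile 11: at (2,3), goal (2,2), distance |2-2|+|3-2| = 1
Tile 8: at (3,0), goal (1,3), distance |3-1|+|0-3| = 5
Tile 1: at (3,1), goal (0,0), distance |3-0|+|1-0| = 4
Tile 4: at (3,2), goal (0,3), distance |3-0|+|2-3| = 4
Tile 7: at (3,3), goal (1,2), distance |3-1|+|3-2| = 3
Sum: 4 + 0 + 4 + 4 + 3 + 2 + 2 + 3 + 2 + 2 + 1 + 5 + 4 + 4 + 3 = 43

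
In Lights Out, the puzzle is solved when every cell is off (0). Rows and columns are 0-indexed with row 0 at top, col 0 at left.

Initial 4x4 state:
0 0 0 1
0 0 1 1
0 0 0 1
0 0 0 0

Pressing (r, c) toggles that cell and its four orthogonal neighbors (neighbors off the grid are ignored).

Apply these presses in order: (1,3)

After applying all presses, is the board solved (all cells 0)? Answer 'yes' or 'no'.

Answer: yes

Derivation:
After press 1 at (1,3):
0 0 0 0
0 0 0 0
0 0 0 0
0 0 0 0

Lights still on: 0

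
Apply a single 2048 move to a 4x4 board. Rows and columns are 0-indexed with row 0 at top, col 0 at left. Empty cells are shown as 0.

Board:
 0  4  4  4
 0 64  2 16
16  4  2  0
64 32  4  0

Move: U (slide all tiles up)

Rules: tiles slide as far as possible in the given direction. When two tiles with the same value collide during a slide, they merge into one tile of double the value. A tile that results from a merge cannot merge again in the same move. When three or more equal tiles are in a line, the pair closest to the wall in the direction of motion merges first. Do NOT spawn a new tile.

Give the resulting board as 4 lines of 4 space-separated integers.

Slide up:
col 0: [0, 0, 16, 64] -> [16, 64, 0, 0]
col 1: [4, 64, 4, 32] -> [4, 64, 4, 32]
col 2: [4, 2, 2, 4] -> [4, 4, 4, 0]
col 3: [4, 16, 0, 0] -> [4, 16, 0, 0]

Answer: 16  4  4  4
64 64  4 16
 0  4  4  0
 0 32  0  0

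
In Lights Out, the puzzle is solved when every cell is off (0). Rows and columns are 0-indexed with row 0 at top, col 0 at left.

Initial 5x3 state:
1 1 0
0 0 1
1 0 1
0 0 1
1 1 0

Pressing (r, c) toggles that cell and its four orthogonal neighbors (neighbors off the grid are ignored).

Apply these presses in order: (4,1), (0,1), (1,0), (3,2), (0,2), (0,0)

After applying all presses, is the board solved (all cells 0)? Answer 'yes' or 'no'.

After press 1 at (4,1):
1 1 0
0 0 1
1 0 1
0 1 1
0 0 1

After press 2 at (0,1):
0 0 1
0 1 1
1 0 1
0 1 1
0 0 1

After press 3 at (1,0):
1 0 1
1 0 1
0 0 1
0 1 1
0 0 1

After press 4 at (3,2):
1 0 1
1 0 1
0 0 0
0 0 0
0 0 0

After press 5 at (0,2):
1 1 0
1 0 0
0 0 0
0 0 0
0 0 0

After press 6 at (0,0):
0 0 0
0 0 0
0 0 0
0 0 0
0 0 0

Lights still on: 0

Answer: yes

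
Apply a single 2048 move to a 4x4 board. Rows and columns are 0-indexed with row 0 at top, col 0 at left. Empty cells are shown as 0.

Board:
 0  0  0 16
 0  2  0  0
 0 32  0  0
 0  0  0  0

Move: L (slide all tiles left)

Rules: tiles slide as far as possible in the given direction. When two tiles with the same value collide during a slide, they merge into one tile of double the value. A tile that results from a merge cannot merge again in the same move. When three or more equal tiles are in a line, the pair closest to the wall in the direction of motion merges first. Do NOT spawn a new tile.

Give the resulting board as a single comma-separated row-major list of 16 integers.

Slide left:
row 0: [0, 0, 0, 16] -> [16, 0, 0, 0]
row 1: [0, 2, 0, 0] -> [2, 0, 0, 0]
row 2: [0, 32, 0, 0] -> [32, 0, 0, 0]
row 3: [0, 0, 0, 0] -> [0, 0, 0, 0]

Answer: 16, 0, 0, 0, 2, 0, 0, 0, 32, 0, 0, 0, 0, 0, 0, 0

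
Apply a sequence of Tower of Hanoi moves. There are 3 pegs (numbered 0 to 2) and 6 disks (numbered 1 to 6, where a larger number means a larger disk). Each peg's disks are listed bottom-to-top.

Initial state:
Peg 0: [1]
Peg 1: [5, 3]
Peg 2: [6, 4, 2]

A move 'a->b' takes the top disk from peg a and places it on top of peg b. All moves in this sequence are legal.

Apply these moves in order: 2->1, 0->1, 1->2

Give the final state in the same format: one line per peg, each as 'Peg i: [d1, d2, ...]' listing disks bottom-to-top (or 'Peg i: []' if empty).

After move 1 (2->1):
Peg 0: [1]
Peg 1: [5, 3, 2]
Peg 2: [6, 4]

After move 2 (0->1):
Peg 0: []
Peg 1: [5, 3, 2, 1]
Peg 2: [6, 4]

After move 3 (1->2):
Peg 0: []
Peg 1: [5, 3, 2]
Peg 2: [6, 4, 1]

Answer: Peg 0: []
Peg 1: [5, 3, 2]
Peg 2: [6, 4, 1]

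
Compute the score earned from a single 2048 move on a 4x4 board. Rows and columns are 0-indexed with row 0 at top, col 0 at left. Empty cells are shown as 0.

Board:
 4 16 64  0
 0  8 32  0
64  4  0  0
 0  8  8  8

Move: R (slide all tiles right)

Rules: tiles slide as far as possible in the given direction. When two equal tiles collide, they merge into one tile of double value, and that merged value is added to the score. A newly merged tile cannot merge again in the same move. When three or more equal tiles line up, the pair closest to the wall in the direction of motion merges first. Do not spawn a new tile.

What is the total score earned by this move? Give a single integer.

Slide right:
row 0: [4, 16, 64, 0] -> [0, 4, 16, 64]  score +0 (running 0)
row 1: [0, 8, 32, 0] -> [0, 0, 8, 32]  score +0 (running 0)
row 2: [64, 4, 0, 0] -> [0, 0, 64, 4]  score +0 (running 0)
row 3: [0, 8, 8, 8] -> [0, 0, 8, 16]  score +16 (running 16)
Board after move:
 0  4 16 64
 0  0  8 32
 0  0 64  4
 0  0  8 16

Answer: 16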